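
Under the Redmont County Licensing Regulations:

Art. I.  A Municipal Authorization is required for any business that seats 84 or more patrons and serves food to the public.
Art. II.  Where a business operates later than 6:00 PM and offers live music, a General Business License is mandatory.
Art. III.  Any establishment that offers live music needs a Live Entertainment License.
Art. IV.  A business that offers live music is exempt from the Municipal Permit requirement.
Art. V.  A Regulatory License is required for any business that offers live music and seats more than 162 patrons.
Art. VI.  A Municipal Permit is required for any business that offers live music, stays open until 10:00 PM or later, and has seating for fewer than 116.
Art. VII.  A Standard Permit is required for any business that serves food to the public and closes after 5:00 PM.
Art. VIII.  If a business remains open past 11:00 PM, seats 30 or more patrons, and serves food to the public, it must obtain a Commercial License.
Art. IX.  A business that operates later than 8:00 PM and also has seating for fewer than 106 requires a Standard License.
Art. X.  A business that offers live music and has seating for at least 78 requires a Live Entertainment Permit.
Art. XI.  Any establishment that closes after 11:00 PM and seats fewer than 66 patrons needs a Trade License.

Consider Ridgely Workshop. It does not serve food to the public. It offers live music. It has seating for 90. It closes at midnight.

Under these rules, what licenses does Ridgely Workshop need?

General Business License, Live Entertainment License, Live Entertainment Permit, Standard License

Art. I. seating 90 ≥ 84; does not serve food to the public → Municipal Authorization not required.
Art. II. closes midnight, after 6:00 PM; offers live music → General Business License required.
Art. III. offers live music → Live Entertainment License required.
Art. IV. offers live music → exempt from Municipal Permit.
Art. V. offers live music; seating 90 ≤ 162 → Regulatory License not required.
Art. VI. offers live music; closes midnight, after 10:00 PM; seating 90 < 116 → Municipal Permit required.
Art. VII. does not serve food to the public; closes midnight, after 5:00 PM → Standard Permit not required.
Art. VIII. closes midnight, after 11:00 PM; seating 90 ≥ 30; does not serve food to the public → Commercial License not required.
Art. IX. closes midnight, after 8:00 PM; seating 90 < 106 → Standard License required.
Art. X. offers live music; seating 90 ≥ 78 → Live Entertainment Permit required.
Art. XI. closes midnight, after 11:00 PM; seating 90 ≥ 66 → Trade License not required.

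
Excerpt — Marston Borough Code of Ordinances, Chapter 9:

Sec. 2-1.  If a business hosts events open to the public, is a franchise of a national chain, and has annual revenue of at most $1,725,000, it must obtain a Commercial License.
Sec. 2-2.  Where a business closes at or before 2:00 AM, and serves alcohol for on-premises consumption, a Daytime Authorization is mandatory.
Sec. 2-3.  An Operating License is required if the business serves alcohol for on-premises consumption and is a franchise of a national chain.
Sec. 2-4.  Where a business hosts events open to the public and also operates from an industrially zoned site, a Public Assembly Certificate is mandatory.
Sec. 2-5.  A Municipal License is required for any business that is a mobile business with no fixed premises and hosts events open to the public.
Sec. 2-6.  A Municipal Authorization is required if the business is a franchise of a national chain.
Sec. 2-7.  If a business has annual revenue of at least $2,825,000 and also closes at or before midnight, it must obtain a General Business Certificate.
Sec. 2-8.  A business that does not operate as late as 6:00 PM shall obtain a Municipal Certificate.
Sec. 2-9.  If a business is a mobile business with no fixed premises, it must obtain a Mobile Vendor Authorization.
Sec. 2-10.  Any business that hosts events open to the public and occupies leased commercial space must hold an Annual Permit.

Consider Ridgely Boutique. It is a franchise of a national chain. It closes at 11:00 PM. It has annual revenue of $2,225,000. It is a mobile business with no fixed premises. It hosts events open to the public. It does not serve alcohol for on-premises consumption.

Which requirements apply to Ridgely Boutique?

Sec. 2-1. hosts events open to the public; is a franchise of a national chain; revenue $2,225,000 > $1,725,000 → Commercial License not required.
Sec. 2-2. closes 11:00 PM, at/before 2:00 AM; does not serve alcohol for on-premises consumption → Daytime Authorization not required.
Sec. 2-3. does not serve alcohol for on-premises consumption; is a franchise of a national chain → Operating License not required.
Sec. 2-4. hosts events open to the public; is a mobile business with no fixed premises (not: operates from an industrially zoned site) → Public Assembly Certificate not required.
Sec. 2-5. is a mobile business with no fixed premises; hosts events open to the public → Municipal License required.
Sec. 2-6. is a franchise of a national chain → Municipal Authorization required.
Sec. 2-7. revenue $2,225,000 < $2,825,000; closes 11:00 PM, at/before midnight → General Business Certificate not required.
Sec. 2-8. closes 11:00 PM, after 6:00 PM → Municipal Certificate not required.
Sec. 2-9. is a mobile business with no fixed premises → Mobile Vendor Authorization required.
Sec. 2-10. hosts events open to the public; is a mobile business with no fixed premises (not: occupies leased commercial space) → Annual Permit not required.

Mobile Vendor Authorization, Municipal Authorization, Municipal License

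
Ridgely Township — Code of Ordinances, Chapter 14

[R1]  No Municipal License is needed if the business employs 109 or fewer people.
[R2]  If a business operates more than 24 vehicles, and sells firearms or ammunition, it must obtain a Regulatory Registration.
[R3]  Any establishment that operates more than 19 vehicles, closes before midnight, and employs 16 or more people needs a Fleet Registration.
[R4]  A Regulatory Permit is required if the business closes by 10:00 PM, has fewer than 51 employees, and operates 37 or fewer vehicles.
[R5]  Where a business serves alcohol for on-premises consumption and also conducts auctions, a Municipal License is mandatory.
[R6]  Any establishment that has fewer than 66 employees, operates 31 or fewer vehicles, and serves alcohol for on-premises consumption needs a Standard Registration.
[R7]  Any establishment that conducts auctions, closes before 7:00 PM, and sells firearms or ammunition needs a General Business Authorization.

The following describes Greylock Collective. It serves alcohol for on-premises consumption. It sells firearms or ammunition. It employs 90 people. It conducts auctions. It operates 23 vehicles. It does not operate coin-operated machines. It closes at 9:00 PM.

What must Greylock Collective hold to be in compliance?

[R1] employees 90 ≤ 109 → exempt from Municipal License.
[R2] vehicles 23 ≤ 24; sells firearms or ammunition → Regulatory Registration not required.
[R3] vehicles 23 > 19; closes 9:00 PM, at/before midnight; employees 90 ≥ 16 → Fleet Registration required.
[R4] closes 9:00 PM, at/before 10:00 PM; employees 90 ≥ 51; vehicles 23 ≤ 37 → Regulatory Permit not required.
[R5] serves alcohol for on-premises consumption; conducts auctions → Municipal License required.
[R6] employees 90 ≥ 66; vehicles 23 ≤ 31; serves alcohol for on-premises consumption → Standard Registration not required.
[R7] conducts auctions; closes 9:00 PM, after 7:00 PM; sells firearms or ammunition → General Business Authorization not required.

Fleet Registration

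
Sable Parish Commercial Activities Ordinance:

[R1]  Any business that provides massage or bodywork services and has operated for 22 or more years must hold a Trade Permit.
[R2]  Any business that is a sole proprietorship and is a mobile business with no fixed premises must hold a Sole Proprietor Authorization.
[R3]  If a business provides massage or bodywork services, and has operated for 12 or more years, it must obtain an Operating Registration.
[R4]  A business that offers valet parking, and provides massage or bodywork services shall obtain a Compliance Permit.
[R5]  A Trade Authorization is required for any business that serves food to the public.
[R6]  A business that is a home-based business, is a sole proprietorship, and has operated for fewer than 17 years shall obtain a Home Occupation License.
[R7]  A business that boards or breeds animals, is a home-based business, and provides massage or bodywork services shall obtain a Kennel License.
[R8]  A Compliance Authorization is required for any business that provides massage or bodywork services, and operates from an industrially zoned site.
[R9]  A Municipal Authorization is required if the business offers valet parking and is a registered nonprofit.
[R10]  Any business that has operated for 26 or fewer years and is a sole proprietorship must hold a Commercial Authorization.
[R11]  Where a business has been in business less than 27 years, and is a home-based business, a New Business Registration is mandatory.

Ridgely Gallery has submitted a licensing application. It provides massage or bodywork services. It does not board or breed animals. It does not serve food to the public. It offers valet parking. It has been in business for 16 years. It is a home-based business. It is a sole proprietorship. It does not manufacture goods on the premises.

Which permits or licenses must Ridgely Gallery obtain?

[R1] provides massage or bodywork services; years in business 16 < 22 → Trade Permit not required.
[R2] is a sole proprietorship; is a home-based business (not: is a mobile business with no fixed premises) → Sole Proprietor Authorization not required.
[R3] provides massage or bodywork services; years in business 16 ≥ 12 → Operating Registration required.
[R4] offers valet parking; provides massage or bodywork services → Compliance Permit required.
[R5] does not serve food to the public → Trade Authorization not required.
[R6] is a home-based business; is a sole proprietorship; years in business 16 < 17 → Home Occupation License required.
[R7] does not board or breed animals; is a home-based business; provides massage or bodywork services → Kennel License not required.
[R8] provides massage or bodywork services; is a home-based business (not: operates from an industrially zoned site) → Compliance Authorization not required.
[R9] offers valet parking; is a sole proprietorship (not: is a registered nonprofit) → Municipal Authorization not required.
[R10] years in business 16 ≤ 26; is a sole proprietorship → Commercial Authorization required.
[R11] years in business 16 < 27; is a home-based business → New Business Registration required.

Commercial Authorization, Compliance Permit, Home Occupation License, New Business Registration, Operating Registration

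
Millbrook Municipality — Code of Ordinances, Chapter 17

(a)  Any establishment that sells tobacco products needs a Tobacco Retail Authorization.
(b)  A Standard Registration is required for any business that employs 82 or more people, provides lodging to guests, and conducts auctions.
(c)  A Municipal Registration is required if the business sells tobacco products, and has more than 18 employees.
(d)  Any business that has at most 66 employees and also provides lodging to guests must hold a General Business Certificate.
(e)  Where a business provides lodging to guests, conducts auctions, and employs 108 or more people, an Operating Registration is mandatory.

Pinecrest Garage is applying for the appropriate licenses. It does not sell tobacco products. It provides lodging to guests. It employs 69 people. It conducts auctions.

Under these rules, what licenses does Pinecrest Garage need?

(a) does not sell tobacco products → Tobacco Retail Authorization not required.
(b) employees 69 < 82; provides lodging to guests; conducts auctions → Standard Registration not required.
(c) does not sell tobacco products; employees 69 > 18 → Municipal Registration not required.
(d) employees 69 > 66; provides lodging to guests → General Business Certificate not required.
(e) provides lodging to guests; conducts auctions; employees 69 < 108 → Operating Registration not required.

None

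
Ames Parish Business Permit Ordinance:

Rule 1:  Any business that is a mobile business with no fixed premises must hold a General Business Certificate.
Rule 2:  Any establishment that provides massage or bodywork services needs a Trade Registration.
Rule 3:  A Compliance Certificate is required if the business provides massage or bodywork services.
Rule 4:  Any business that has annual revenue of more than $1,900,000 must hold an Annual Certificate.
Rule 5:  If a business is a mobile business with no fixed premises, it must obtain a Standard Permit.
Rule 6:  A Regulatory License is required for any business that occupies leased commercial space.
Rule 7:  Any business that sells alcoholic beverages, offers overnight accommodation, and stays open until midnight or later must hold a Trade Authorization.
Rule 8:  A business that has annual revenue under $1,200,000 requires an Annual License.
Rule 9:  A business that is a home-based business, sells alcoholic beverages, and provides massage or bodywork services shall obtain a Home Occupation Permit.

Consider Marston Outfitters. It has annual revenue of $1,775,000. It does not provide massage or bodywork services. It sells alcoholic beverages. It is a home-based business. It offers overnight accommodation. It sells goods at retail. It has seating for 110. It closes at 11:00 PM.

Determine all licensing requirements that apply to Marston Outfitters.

Rule 1: is a home-based business (not: is a mobile business with no fixed premises) → General Business Certificate not required.
Rule 2: does not provide massage or bodywork services → Trade Registration not required.
Rule 3: does not provide massage or bodywork services → Compliance Certificate not required.
Rule 4: revenue $1,775,000 ≤ $1,900,000 → Annual Certificate not required.
Rule 5: is a home-based business (not: is a mobile business with no fixed premises) → Standard Permit not required.
Rule 6: is a home-based business (not: occupies leased commercial space) → Regulatory License not required.
Rule 7: sells alcoholic beverages; offers overnight accommodation; closes 11:00 PM, at/before midnight → Trade Authorization not required.
Rule 8: revenue $1,775,000 ≥ $1,200,000 → Annual License not required.
Rule 9: is a home-based business; sells alcoholic beverages; does not provide massage or bodywork services → Home Occupation Permit not required.

None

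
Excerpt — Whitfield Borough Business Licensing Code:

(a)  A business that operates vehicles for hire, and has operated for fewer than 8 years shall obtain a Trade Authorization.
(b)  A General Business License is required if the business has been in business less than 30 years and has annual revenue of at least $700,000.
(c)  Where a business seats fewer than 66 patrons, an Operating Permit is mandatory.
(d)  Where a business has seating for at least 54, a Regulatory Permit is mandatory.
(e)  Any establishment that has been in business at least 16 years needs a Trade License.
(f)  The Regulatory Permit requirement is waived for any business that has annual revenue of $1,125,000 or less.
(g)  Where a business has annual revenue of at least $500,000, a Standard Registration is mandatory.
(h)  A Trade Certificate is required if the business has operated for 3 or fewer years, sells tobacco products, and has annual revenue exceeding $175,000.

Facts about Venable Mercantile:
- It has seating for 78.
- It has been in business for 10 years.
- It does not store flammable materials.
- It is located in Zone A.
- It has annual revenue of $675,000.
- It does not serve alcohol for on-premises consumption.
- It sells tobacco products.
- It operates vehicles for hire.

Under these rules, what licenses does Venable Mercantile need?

Standard Registration

(a) operates vehicles for hire; years in business 10 ≥ 8 → Trade Authorization not required.
(b) years in business 10 < 30; revenue $675,000 < $700,000 → General Business License not required.
(c) seating 78 ≥ 66 → Operating Permit not required.
(d) seating 78 ≥ 54 → Regulatory Permit required.
(e) years in business 10 < 16 → Trade License not required.
(f) revenue $675,000 ≤ $1,125,000 → exempt from Regulatory Permit.
(g) revenue $675,000 ≥ $500,000 → Standard Registration required.
(h) years in business 10 > 3; sells tobacco products; revenue $675,000 > $175,000 → Trade Certificate not required.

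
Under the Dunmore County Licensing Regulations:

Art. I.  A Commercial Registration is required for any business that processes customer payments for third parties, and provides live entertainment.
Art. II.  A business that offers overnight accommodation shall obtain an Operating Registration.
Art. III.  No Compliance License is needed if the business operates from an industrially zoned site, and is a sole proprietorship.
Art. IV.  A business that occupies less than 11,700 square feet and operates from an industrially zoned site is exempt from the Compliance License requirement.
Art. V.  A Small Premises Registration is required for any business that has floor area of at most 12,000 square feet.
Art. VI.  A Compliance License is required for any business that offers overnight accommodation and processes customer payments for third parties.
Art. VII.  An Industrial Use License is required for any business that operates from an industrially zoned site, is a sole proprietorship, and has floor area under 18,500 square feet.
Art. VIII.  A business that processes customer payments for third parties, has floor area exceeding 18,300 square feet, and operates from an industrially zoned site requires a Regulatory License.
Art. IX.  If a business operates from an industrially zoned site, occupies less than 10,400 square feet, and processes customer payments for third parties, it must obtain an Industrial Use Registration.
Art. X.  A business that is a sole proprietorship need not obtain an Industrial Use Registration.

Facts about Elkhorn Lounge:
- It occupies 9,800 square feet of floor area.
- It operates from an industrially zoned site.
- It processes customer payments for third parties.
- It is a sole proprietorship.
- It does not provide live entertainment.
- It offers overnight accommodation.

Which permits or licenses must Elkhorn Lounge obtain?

Industrial Use License, Operating Registration, Small Premises Registration

Art. I. processes customer payments for third parties; does not provide live entertainment → Commercial Registration not required.
Art. II. offers overnight accommodation → Operating Registration required.
Art. III. operates from an industrially zoned site; is a sole proprietorship → exempt from Compliance License.
Art. IV. floor area 9,800 square feet < 11,700 square feet; operates from an industrially zoned site → exempt from Compliance License.
Art. V. floor area 9,800 square feet ≤ 12,000 square feet → Small Premises Registration required.
Art. VI. offers overnight accommodation; processes customer payments for third parties → Compliance License required.
Art. VII. operates from an industrially zoned site; is a sole proprietorship; floor area 9,800 square feet < 18,500 square feet → Industrial Use License required.
Art. VIII. processes customer payments for third parties; floor area 9,800 square feet ≤ 18,300 square feet; operates from an industrially zoned site → Regulatory License not required.
Art. IX. operates from an industrially zoned site; floor area 9,800 square feet < 10,400 square feet; processes customer payments for third parties → Industrial Use Registration required.
Art. X. is a sole proprietorship → exempt from Industrial Use Registration.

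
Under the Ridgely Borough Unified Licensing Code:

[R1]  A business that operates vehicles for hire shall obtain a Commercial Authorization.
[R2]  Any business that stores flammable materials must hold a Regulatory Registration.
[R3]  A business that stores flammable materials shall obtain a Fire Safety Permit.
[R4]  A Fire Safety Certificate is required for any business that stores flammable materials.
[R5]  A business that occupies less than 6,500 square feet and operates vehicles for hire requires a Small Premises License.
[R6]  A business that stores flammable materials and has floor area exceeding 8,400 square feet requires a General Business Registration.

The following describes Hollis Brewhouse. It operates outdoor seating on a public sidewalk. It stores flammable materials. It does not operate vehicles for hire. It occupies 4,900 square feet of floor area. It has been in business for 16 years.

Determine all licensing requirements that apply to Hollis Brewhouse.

[R1] does not operate vehicles for hire → Commercial Authorization not required.
[R2] stores flammable materials → Regulatory Registration required.
[R3] stores flammable materials → Fire Safety Permit required.
[R4] stores flammable materials → Fire Safety Certificate required.
[R5] floor area 4,900 square feet < 6,500 square feet; does not operate vehicles for hire → Small Premises License not required.
[R6] stores flammable materials; floor area 4,900 square feet ≤ 8,400 square feet → General Business Registration not required.

Fire Safety Certificate, Fire Safety Permit, Regulatory Registration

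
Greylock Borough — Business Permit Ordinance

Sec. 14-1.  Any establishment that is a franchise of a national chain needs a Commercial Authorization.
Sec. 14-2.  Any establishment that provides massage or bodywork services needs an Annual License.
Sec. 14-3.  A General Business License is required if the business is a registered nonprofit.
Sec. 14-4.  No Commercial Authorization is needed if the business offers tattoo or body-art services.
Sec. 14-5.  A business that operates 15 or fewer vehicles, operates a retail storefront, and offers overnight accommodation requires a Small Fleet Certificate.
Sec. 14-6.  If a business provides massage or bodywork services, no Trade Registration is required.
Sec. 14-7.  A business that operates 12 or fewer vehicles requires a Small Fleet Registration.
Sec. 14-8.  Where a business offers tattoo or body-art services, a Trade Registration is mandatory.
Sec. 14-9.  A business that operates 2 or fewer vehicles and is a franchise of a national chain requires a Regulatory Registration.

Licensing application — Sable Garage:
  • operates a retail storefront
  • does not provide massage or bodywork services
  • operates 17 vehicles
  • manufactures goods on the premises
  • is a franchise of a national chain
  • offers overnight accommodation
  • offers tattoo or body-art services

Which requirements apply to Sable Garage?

Trade Registration

Sec. 14-1. is a franchise of a national chain → Commercial Authorization required.
Sec. 14-2. does not provide massage or bodywork services → Annual License not required.
Sec. 14-3. is a franchise of a national chain (not: is a registered nonprofit) → General Business License not required.
Sec. 14-4. offers tattoo or body-art services → exempt from Commercial Authorization.
Sec. 14-5. vehicles 17 > 15; operates a retail storefront; offers overnight accommodation → Small Fleet Certificate not required.
Sec. 14-6. does not provide massage or bodywork services → Trade Registration exemption does not apply.
Sec. 14-7. vehicles 17 > 12 → Small Fleet Registration not required.
Sec. 14-8. offers tattoo or body-art services → Trade Registration required.
Sec. 14-9. vehicles 17 > 2; is a franchise of a national chain → Regulatory Registration not required.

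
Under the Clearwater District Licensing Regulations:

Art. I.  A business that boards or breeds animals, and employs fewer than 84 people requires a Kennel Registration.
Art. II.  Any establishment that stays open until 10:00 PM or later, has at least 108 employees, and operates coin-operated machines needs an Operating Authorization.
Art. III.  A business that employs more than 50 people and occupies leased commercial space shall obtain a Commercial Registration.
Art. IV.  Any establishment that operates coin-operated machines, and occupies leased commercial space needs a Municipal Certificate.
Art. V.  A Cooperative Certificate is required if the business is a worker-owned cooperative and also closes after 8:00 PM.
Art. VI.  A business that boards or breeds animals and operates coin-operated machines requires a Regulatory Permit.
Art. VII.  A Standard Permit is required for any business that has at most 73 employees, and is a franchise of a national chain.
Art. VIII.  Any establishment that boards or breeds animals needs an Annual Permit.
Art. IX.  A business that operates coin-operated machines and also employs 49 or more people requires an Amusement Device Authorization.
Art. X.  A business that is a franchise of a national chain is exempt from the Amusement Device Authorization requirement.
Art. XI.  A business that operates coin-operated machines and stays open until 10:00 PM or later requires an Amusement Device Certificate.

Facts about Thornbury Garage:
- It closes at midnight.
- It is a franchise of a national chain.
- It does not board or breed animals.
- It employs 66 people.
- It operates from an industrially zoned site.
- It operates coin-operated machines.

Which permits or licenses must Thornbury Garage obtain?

Art. I. does not board or breed animals; employees 66 < 84 → Kennel Registration not required.
Art. II. closes midnight, after 10:00 PM; employees 66 < 108; operates coin-operated machines → Operating Authorization not required.
Art. III. employees 66 > 50; operates from an industrially zoned site (not: occupies leased commercial space) → Commercial Registration not required.
Art. IV. operates coin-operated machines; operates from an industrially zoned site (not: occupies leased commercial space) → Municipal Certificate not required.
Art. V. is a franchise of a national chain (not: is a worker-owned cooperative); closes midnight, after 8:00 PM → Cooperative Certificate not required.
Art. VI. does not board or breed animals; operates coin-operated machines → Regulatory Permit not required.
Art. VII. employees 66 ≤ 73; is a franchise of a national chain → Standard Permit required.
Art. VIII. does not board or breed animals → Annual Permit not required.
Art. IX. operates coin-operated machines; employees 66 ≥ 49 → Amusement Device Authorization required.
Art. X. is a franchise of a national chain → exempt from Amusement Device Authorization.
Art. XI. operates coin-operated machines; closes midnight, after 10:00 PM → Amusement Device Certificate required.

Amusement Device Certificate, Standard Permit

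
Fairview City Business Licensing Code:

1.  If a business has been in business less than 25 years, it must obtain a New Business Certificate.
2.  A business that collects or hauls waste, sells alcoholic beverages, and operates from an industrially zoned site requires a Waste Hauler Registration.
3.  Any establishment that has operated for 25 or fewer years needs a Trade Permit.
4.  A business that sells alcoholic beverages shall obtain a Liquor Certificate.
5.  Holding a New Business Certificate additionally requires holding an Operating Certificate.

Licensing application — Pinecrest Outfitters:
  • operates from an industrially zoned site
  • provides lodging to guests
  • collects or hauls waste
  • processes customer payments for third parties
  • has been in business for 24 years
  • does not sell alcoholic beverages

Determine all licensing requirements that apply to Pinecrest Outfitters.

1. years in business 24 < 25 → New Business Certificate required.
2. collects or hauls waste; does not sell alcoholic beverages; operates from an industrially zoned site → Waste Hauler Registration not required.
3. years in business 24 ≤ 25 → Trade Permit required.
4. does not sell alcoholic beverages → Liquor Certificate not required.
5. New Business Certificate is required → Operating Certificate also required.

New Business Certificate, Operating Certificate, Trade Permit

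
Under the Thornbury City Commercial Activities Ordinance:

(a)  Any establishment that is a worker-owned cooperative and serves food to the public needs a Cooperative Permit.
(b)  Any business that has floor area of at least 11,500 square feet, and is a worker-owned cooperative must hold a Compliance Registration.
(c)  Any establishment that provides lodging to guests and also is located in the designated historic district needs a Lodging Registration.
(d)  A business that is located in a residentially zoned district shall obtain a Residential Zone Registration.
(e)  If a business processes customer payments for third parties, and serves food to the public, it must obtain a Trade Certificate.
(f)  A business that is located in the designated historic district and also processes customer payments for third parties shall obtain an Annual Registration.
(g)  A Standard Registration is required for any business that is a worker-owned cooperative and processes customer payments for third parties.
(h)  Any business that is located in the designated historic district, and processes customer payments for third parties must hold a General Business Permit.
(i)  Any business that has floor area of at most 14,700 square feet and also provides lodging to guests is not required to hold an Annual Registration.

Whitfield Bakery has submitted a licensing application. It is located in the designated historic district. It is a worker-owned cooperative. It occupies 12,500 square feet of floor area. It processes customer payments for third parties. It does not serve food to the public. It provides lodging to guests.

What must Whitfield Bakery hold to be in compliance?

(a) is a worker-owned cooperative; does not serve food to the public → Cooperative Permit not required.
(b) floor area 12,500 square feet ≥ 11,500 square feet; is a worker-owned cooperative → Compliance Registration required.
(c) provides lodging to guests; is located in the designated historic district → Lodging Registration required.
(d) is located in the designated historic district (not: is located in a residentially zoned district) → Residential Zone Registration not required.
(e) processes customer payments for third parties; does not serve food to the public → Trade Certificate not required.
(f) is located in the designated historic district; processes customer payments for third parties → Annual Registration required.
(g) is a worker-owned cooperative; processes customer payments for third parties → Standard Registration required.
(h) is located in the designated historic district; processes customer payments for third parties → General Business Permit required.
(i) floor area 12,500 square feet ≤ 14,700 square feet; provides lodging to guests → exempt from Annual Registration.

Compliance Registration, General Business Permit, Lodging Registration, Standard Registration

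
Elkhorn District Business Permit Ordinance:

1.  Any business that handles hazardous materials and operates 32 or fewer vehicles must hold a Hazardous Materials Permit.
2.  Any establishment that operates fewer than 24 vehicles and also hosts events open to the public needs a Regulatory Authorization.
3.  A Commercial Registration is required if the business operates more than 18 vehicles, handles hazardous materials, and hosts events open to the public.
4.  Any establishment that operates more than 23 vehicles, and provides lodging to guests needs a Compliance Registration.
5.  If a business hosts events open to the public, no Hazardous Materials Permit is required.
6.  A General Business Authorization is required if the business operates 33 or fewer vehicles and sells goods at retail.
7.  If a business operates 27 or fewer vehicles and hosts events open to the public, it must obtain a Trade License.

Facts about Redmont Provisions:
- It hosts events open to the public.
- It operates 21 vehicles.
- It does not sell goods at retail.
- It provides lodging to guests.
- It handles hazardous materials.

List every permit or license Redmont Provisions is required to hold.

Commercial Registration, Regulatory Authorization, Trade License

1. handles hazardous materials; vehicles 21 ≤ 32 → Hazardous Materials Permit required.
2. vehicles 21 < 24; hosts events open to the public → Regulatory Authorization required.
3. vehicles 21 > 18; handles hazardous materials; hosts events open to the public → Commercial Registration required.
4. vehicles 21 ≤ 23; provides lodging to guests → Compliance Registration not required.
5. hosts events open to the public → exempt from Hazardous Materials Permit.
6. vehicles 21 ≤ 33; does not sell goods at retail → General Business Authorization not required.
7. vehicles 21 ≤ 27; hosts events open to the public → Trade License required.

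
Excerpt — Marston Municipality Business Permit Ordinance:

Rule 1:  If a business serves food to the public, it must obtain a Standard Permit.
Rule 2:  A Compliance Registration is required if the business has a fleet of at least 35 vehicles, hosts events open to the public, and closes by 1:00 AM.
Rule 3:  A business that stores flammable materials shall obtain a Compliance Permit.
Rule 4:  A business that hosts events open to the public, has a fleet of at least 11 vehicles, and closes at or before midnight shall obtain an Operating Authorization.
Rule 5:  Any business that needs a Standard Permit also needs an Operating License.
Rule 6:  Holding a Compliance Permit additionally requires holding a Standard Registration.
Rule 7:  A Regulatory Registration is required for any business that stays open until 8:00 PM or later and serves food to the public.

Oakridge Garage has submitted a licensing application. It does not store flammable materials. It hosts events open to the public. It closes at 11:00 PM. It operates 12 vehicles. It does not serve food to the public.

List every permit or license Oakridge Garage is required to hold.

Operating Authorization

Rule 1: does not serve food to the public → Standard Permit not required.
Rule 2: vehicles 12 < 35; hosts events open to the public; closes 11:00 PM, at/before 1:00 AM → Compliance Registration not required.
Rule 3: does not store flammable materials → Compliance Permit not required.
Rule 4: hosts events open to the public; vehicles 12 ≥ 11; closes 11:00 PM, at/before midnight → Operating Authorization required.
Rule 5: Standard Permit is not required → no effect.
Rule 6: Compliance Permit is not required → no effect.
Rule 7: closes 11:00 PM, after 8:00 PM; does not serve food to the public → Regulatory Registration not required.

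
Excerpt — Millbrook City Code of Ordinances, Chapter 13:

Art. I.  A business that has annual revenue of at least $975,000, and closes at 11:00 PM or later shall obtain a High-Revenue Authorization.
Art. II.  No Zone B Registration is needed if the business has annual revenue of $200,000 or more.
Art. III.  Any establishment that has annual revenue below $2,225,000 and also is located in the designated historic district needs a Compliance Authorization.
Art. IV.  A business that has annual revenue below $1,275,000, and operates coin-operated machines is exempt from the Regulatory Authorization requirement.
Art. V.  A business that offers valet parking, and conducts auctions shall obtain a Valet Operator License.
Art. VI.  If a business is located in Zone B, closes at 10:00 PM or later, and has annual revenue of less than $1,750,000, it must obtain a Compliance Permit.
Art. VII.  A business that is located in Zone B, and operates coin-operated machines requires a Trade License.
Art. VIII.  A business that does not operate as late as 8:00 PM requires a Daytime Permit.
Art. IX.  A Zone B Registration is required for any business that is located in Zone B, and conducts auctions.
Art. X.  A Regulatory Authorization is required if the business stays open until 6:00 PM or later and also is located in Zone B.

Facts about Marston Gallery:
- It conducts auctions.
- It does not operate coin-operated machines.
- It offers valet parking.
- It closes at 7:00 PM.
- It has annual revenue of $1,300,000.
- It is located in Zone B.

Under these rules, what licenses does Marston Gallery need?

Daytime Permit, Regulatory Authorization, Valet Operator License

Art. I. revenue $1,300,000 ≥ $975,000; closes 7:00 PM, at/before 11:00 PM → High-Revenue Authorization not required.
Art. II. revenue $1,300,000 ≥ $200,000 → exempt from Zone B Registration.
Art. III. revenue $1,300,000 < $2,225,000; is located in Zone B (not: is located in the designated historic district) → Compliance Authorization not required.
Art. IV. revenue $1,300,000 ≥ $1,275,000; does not operate coin-operated machines → Regulatory Authorization exemption does not apply.
Art. V. offers valet parking; conducts auctions → Valet Operator License required.
Art. VI. is located in Zone B; closes 7:00 PM, at/before 10:00 PM; revenue $1,300,000 < $1,750,000 → Compliance Permit not required.
Art. VII. is located in Zone B; does not operate coin-operated machines → Trade License not required.
Art. VIII. closes 7:00 PM, at/before 8:00 PM → Daytime Permit required.
Art. IX. is located in Zone B; conducts auctions → Zone B Registration required.
Art. X. closes 7:00 PM, after 6:00 PM; is located in Zone B → Regulatory Authorization required.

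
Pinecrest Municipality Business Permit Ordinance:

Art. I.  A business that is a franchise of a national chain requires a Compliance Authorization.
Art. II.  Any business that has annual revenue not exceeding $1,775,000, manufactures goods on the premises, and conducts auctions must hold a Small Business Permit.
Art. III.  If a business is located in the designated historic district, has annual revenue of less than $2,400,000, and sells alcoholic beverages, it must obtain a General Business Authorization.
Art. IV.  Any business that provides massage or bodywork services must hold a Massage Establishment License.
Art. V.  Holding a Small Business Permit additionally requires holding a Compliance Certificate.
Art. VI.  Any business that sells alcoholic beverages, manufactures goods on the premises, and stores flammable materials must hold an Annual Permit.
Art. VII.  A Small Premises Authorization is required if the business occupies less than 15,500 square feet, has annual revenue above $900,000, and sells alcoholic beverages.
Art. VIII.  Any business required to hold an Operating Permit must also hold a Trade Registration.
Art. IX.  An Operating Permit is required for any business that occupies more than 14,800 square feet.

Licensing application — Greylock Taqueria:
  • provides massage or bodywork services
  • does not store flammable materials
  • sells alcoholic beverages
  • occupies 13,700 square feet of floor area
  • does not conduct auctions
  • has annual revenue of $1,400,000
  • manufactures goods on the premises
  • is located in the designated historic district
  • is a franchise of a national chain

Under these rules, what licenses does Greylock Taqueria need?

Compliance Authorization, General Business Authorization, Massage Establishment License, Small Premises Authorization

Art. I. is a franchise of a national chain → Compliance Authorization required.
Art. II. revenue $1,400,000 ≤ $1,775,000; manufactures goods on the premises; does not conduct auctions → Small Business Permit not required.
Art. III. is located in the designated historic district; revenue $1,400,000 < $2,400,000; sells alcoholic beverages → General Business Authorization required.
Art. IV. provides massage or bodywork services → Massage Establishment License required.
Art. V. Small Business Permit is not required → no effect.
Art. VI. sells alcoholic beverages; manufactures goods on the premises; does not store flammable materials → Annual Permit not required.
Art. VII. floor area 13,700 square feet < 15,500 square feet; revenue $1,400,000 > $900,000; sells alcoholic beverages → Small Premises Authorization required.
Art. VIII. Operating Permit is not required → no effect.
Art. IX. floor area 13,700 square feet ≤ 14,800 square feet → Operating Permit not required.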